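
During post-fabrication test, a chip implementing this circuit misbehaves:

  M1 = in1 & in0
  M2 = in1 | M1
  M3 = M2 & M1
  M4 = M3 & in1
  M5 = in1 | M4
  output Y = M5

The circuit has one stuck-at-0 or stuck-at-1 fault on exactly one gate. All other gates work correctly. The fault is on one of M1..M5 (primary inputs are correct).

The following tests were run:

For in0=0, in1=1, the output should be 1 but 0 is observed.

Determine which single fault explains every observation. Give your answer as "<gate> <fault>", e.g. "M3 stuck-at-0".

M5 stuck-at-0

Fault-free values for test 1 (in0=0, in1=1): M1=0, M2=1, M3=0, M4=0, M5=1, giving Y=1. Observed 0.
Test 1: faults giving observed 0 are {M5 stuck-at-0}.
Only M5 stuck-at-0 is consistent with every test.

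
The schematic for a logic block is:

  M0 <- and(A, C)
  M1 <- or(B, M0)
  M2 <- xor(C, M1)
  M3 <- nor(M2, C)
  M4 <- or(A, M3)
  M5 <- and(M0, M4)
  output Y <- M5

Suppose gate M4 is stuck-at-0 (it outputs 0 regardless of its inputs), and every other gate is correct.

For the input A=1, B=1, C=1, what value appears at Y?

0

Propagate with M4 forced: M0=1, M1=1, M2=0, M3=0, M4=0 [stuck-at-0], M5=0.
So Y = 0. (Without the fault it would be 1.)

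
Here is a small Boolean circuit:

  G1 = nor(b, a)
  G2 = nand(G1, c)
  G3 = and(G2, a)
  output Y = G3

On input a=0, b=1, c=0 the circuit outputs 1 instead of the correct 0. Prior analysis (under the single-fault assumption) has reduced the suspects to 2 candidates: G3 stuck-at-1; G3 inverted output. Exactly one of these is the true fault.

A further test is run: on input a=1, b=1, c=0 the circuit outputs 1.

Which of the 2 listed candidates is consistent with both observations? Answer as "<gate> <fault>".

Evaluate each candidate on input a=1, b=1, c=0:
  G3 stuck-at-1: G1=0, G2=1, G3=1 [stuck-at-1] → 1 — matches
  G3 inverted output: G1=0, G2=1, G3=0 [inverted output] → 0 — eliminated
Only G3 stuck-at-1 reproduces the observed 1.

G3 stuck-at-1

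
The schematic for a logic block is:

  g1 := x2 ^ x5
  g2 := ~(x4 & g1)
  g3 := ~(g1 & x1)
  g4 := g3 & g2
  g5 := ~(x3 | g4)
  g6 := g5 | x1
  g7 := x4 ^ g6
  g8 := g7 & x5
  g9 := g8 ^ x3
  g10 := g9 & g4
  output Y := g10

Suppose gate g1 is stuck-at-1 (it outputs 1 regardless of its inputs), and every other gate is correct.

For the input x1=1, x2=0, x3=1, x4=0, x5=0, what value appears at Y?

0

Propagate with g1 forced: g1=1 [stuck-at-1], g2=1, g3=0, g4=0, g5=0, g6=1, g7=1, g8=0, g9=1, g10=0.
So Y = 0. (Without the fault it would be 1.)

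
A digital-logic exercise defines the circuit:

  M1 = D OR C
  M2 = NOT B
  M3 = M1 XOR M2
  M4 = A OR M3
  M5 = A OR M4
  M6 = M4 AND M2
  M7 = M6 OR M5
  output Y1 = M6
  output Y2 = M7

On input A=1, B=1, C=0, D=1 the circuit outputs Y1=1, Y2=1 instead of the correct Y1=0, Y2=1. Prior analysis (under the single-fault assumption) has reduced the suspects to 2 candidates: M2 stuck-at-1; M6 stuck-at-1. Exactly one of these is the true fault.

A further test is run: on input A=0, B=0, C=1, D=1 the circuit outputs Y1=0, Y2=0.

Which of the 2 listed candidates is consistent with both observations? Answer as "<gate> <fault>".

Evaluate each candidate on input A=0, B=0, C=1, D=1:
  M2 stuck-at-1: M1=1, M2=1 [stuck-at-1], M3=0, M4=0, M5=0, M6=0, M7=0 → Y1=0, Y2=0 — matches
  M6 stuck-at-1: M1=1, M2=1, M3=0, M4=0, M5=0, M6=1 [stuck-at-1], M7=1 → Y1=1, Y2=1 — eliminated
Only M2 stuck-at-1 reproduces the observed Y1=0, Y2=0.

M2 stuck-at-1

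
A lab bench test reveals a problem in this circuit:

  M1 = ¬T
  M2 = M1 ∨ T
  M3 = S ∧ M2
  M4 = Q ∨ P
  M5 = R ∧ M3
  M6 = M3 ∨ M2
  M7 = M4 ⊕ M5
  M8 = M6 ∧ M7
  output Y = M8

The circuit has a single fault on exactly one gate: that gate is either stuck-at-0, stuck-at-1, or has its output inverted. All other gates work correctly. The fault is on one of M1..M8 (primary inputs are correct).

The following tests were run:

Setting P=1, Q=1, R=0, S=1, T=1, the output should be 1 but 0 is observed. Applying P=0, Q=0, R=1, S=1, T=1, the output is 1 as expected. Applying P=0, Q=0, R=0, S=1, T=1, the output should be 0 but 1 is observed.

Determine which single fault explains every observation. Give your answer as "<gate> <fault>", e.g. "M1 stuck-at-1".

M5 stuck-at-1

Fault-free values for test 1 (P=1, Q=1, R=0, S=1, T=1): M1=0, M2=1, M3=1, M4=1, M5=0, M6=1, M7=1, M8=1, giving Y=1. Observed 0.
Test 1: faults giving observed 0 are {M2 stuck-at-0, M2 inverted output, M4 stuck-at-0, M4 inverted output, M5 stuck-at-1, M5 inverted output, M6 stuck-at-0, M6 inverted output, M7 stuck-at-0, M7 inverted output, M8 stuck-at-0, M8 inverted output}.
Test 2 (P=0, Q=0, R=1, S=1, T=1): fault-free M1=0, M2=1, M3=1, M4=0, M5=1, M6=1, M7=1, M8=1 → 1; observed 1. Eliminates M2 stuck-at-0, M2 inverted output, M4 inverted output, M5 inverted output, M6 stuck-at-0, M6 inverted output, M7 stuck-at-0, M7 inverted output, M8 stuck-at-0, M8 inverted output.
Test 3 (P=0, Q=0, R=0, S=1, T=1): fault-free M1=0, M2=1, M3=1, M4=0, M5=0, M6=1, M7=0, M8=0 → 0; observed 1. Eliminates M4 stuck-at-0.
Only M5 stuck-at-1 is consistent with every test.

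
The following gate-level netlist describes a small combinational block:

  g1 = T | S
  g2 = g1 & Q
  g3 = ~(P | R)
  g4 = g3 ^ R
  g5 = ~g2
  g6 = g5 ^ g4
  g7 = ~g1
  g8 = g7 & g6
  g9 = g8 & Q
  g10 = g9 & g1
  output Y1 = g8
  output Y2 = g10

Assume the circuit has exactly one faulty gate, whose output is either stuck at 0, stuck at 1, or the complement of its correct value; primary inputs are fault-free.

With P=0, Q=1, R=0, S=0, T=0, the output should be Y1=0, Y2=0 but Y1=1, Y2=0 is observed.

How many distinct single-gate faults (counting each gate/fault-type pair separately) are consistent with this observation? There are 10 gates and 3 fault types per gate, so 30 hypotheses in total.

12

Fault-free: g1=0, g2=0, g3=1, g4=1, g5=1, g6=0, g7=1, g8=0, g9=0, g10=0 → Y1=0, Y2=0. Observed Y1=1, Y2=0.
  g1: none of the 3 fault types match ✗
  g2: stuck-at-1, inverted output ✓; others ✗
  g3: stuck-at-0, inverted output ✓; others ✗
  g4: stuck-at-0, inverted output ✓; others ✗
  g5: stuck-at-0, inverted output ✓; others ✗
  g6: stuck-at-1, inverted output ✓; others ✗
  g7: none of the 3 fault types match ✗
  g8: stuck-at-1, inverted output ✓; others ✗
  g9: none of the 3 fault types match ✗
  g10: none of the 3 fault types match ✗
Consistent faults: {g2 stuck-at-1, g2 inverted output, g3 stuck-at-0, g3 inverted output, g4 stuck-at-0, g4 inverted output, g5 stuck-at-0, g5 inverted output, g6 stuck-at-1, g6 inverted output, g8 stuck-at-1, g8 inverted output} — 12 in all.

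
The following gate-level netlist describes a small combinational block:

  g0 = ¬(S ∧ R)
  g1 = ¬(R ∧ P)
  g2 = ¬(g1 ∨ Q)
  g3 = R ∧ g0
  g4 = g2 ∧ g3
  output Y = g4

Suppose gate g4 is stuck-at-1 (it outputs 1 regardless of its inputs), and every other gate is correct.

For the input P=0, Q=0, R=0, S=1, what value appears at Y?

Propagate with g4 forced: g0=1, g1=1, g2=0, g3=0, g4=1 [stuck-at-1].
So Y = 1. (Without the fault it would be 0.)

1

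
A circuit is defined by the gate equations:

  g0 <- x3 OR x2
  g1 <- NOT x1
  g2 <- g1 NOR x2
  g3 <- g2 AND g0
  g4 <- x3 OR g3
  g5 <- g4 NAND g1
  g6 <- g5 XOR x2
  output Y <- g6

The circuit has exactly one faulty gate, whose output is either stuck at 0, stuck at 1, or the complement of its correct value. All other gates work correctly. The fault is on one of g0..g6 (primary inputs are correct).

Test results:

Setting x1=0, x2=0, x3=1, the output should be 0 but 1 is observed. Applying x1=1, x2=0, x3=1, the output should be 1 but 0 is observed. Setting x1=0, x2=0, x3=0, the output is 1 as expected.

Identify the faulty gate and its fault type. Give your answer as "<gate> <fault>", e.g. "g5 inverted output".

g1 inverted output

Fault-free values for test 1 (x1=0, x2=0, x3=1): g0=1, g1=1, g2=0, g3=0, g4=1, g5=0, g6=0, giving Y=0. Observed 1.
Test 1: faults giving observed 1 are {g1 stuck-at-0, g1 inverted output, g4 stuck-at-0, g4 inverted output, g5 stuck-at-1, g5 inverted output, g6 stuck-at-1, g6 inverted output}.
Test 2 (x1=1, x2=0, x3=1): fault-free g0=1, g1=0, g2=1, g3=1, g4=1, g5=1, g6=1 → 1; observed 0. Eliminates g1 stuck-at-0, g4 stuck-at-0, g4 inverted output, g5 stuck-at-1, g6 stuck-at-1.
Test 3 (x1=0, x2=0, x3=0): fault-free g0=0, g1=1, g2=0, g3=0, g4=0, g5=1, g6=1 → 1; observed 1. Eliminates g5 inverted output, g6 inverted output.
Only g1 inverted output is consistent with every test.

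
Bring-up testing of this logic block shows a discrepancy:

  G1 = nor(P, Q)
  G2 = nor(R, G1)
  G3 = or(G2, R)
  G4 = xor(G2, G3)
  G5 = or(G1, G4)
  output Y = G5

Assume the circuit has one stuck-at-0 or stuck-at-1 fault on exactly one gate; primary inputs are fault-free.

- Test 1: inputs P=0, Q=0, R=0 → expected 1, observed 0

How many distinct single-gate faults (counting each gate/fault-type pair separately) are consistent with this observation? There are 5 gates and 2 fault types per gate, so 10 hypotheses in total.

Fault-free: G1=1, G2=0, G3=0, G4=0, G5=1 → 1. Observed 0.
  G1 stuck-at-0: output 0 ✓
  G1 stuck-at-1: output 1 ✗
  G2 stuck-at-0: output 1 ✗
  G2 stuck-at-1: output 1 ✗
  G3 stuck-at-0: output 1 ✗
  G3 stuck-at-1: output 1 ✗
  G4 stuck-at-0: output 1 ✗
  G4 stuck-at-1: output 1 ✗
  G5 stuck-at-0: output 0 ✓
  G5 stuck-at-1: output 1 ✗
Consistent faults: {G1 stuck-at-0, G5 stuck-at-0} — 2 in all.

2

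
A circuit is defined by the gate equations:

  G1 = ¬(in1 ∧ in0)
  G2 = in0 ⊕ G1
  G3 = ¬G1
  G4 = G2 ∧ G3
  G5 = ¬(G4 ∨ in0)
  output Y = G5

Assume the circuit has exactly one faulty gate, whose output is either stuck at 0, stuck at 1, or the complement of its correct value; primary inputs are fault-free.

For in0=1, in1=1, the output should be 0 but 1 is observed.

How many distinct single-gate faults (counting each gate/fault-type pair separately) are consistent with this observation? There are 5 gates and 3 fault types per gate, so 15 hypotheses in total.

2

Fault-free: G1=0, G2=1, G3=1, G4=1, G5=0 → 0. Observed 1.
  G1: none of the 3 fault types match ✗
  G2: none of the 3 fault types match ✗
  G3: none of the 3 fault types match ✗
  G4: none of the 3 fault types match ✗
  G5: stuck-at-1, inverted output ✓; others ✗
Consistent faults: {G5 stuck-at-1, G5 inverted output} — 2 in all.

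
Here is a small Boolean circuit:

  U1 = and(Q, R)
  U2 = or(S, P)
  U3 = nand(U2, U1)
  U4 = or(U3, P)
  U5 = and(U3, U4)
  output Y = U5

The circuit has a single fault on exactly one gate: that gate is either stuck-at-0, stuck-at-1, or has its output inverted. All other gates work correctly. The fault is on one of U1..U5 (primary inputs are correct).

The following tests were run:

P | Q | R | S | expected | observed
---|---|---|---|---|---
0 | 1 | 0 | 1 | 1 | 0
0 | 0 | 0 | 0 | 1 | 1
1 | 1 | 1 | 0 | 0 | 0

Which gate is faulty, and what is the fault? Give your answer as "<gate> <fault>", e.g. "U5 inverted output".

Fault-free values for test 1 (P=0, Q=1, R=0, S=1): U1=0, U2=1, U3=1, U4=1, U5=1, giving Y=1. Observed 0.
Test 1: faults giving observed 0 are {U1 stuck-at-1, U1 inverted output, U3 stuck-at-0, U3 inverted output, U4 stuck-at-0, U4 inverted output, U5 stuck-at-0, U5 inverted output}.
Test 2 (P=0, Q=0, R=0, S=0): fault-free U1=0, U2=0, U3=1, U4=1, U5=1 → 1; observed 1. Eliminates U3 stuck-at-0, U3 inverted output, U4 stuck-at-0, U4 inverted output, U5 stuck-at-0, U5 inverted output.
Test 3 (P=1, Q=1, R=1, S=0): fault-free U1=1, U2=1, U3=0, U4=1, U5=0 → 0; observed 0. Eliminates U1 inverted output.
Only U1 stuck-at-1 is consistent with every test.

U1 stuck-at-1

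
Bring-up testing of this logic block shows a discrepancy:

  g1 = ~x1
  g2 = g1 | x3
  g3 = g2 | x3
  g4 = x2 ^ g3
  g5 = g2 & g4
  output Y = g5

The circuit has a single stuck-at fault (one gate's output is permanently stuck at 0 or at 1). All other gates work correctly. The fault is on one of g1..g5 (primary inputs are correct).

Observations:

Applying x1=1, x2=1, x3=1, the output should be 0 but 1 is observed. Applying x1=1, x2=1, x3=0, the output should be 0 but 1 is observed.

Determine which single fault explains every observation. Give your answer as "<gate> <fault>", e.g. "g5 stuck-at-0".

Fault-free values for test 1 (x1=1, x2=1, x3=1): g1=0, g2=1, g3=1, g4=0, g5=0, giving Y=0. Observed 1.
Test 1: faults giving observed 1 are {g3 stuck-at-0, g4 stuck-at-1, g5 stuck-at-1}.
Test 2 (x1=1, x2=1, x3=0): fault-free g1=0, g2=0, g3=0, g4=1, g5=0 → 0; observed 1. Eliminates g3 stuck-at-0, g4 stuck-at-1.
Only g5 stuck-at-1 is consistent with every test.

g5 stuck-at-1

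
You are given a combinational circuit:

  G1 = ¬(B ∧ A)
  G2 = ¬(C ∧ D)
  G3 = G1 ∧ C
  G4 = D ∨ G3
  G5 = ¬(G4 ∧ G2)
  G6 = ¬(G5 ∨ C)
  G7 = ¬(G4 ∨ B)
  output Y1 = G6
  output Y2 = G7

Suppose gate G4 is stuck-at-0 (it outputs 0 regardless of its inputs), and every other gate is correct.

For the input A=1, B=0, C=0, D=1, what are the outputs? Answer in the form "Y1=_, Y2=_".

Y1=0, Y2=1

Propagate with G4 forced: G1=1, G2=1, G3=0, G4=0 [stuck-at-0], G5=1, G6=0, G7=1.
So the outputs are Y1=0, Y2=1. (Without the fault they would be Y1=1, Y2=0.)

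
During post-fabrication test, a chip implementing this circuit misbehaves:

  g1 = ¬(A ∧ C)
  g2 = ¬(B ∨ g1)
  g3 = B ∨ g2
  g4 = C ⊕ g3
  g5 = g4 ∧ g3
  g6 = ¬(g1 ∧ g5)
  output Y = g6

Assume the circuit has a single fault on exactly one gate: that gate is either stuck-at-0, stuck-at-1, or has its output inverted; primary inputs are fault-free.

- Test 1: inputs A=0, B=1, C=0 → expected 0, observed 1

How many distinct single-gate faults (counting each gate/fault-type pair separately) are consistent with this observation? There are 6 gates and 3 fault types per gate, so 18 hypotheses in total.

Fault-free: g1=1, g2=0, g3=1, g4=1, g5=1, g6=0 → 0. Observed 1.
  g1: stuck-at-0, inverted output ✓; others ✗
  g2: none of the 3 fault types match ✗
  g3: stuck-at-0, inverted output ✓; others ✗
  g4: stuck-at-0, inverted output ✓; others ✗
  g5: stuck-at-0, inverted output ✓; others ✗
  g6: stuck-at-1, inverted output ✓; others ✗
Consistent faults: {g1 stuck-at-0, g1 inverted output, g3 stuck-at-0, g3 inverted output, g4 stuck-at-0, g4 inverted output, g5 stuck-at-0, g5 inverted output, g6 stuck-at-1, g6 inverted output} — 10 in all.

10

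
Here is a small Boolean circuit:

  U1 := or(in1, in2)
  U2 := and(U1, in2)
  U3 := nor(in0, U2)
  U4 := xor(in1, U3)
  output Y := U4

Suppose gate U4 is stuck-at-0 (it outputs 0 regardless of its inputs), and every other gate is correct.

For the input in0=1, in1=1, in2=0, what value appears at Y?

0

Propagate with U4 forced: U1=1, U2=0, U3=0, U4=0 [stuck-at-0].
So Y = 0. (Without the fault it would be 1.)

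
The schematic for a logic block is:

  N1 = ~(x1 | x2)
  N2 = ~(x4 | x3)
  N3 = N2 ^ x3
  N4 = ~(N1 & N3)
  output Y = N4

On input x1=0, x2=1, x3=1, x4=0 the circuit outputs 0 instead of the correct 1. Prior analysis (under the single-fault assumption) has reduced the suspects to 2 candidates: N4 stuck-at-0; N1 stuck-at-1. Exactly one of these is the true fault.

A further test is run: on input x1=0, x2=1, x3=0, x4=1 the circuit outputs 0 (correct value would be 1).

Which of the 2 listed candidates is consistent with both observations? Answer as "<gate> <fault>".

Evaluate each candidate on input x1=0, x2=1, x3=0, x4=1:
  N4 stuck-at-0: N1=0, N2=0, N3=0, N4=0 [stuck-at-0] → 0 — matches
  N1 stuck-at-1: N1=1 [stuck-at-1], N2=0, N3=0, N4=1 → 1 — eliminated
Only N4 stuck-at-0 reproduces the observed 0.

N4 stuck-at-0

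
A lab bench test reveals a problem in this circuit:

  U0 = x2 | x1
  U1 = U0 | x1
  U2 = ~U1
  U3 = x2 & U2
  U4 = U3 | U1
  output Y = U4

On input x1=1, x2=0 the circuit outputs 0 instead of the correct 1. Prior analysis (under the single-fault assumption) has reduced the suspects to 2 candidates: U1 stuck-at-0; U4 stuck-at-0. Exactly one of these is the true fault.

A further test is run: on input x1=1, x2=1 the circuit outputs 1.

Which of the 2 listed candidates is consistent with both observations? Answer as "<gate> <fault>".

Evaluate each candidate on input x1=1, x2=1:
  U1 stuck-at-0: U0=1, U1=0 [stuck-at-0], U2=1, U3=1, U4=1 → 1 — matches
  U4 stuck-at-0: U0=1, U1=1, U2=0, U3=0, U4=0 [stuck-at-0] → 0 — eliminated
Only U1 stuck-at-0 reproduces the observed 1.

U1 stuck-at-0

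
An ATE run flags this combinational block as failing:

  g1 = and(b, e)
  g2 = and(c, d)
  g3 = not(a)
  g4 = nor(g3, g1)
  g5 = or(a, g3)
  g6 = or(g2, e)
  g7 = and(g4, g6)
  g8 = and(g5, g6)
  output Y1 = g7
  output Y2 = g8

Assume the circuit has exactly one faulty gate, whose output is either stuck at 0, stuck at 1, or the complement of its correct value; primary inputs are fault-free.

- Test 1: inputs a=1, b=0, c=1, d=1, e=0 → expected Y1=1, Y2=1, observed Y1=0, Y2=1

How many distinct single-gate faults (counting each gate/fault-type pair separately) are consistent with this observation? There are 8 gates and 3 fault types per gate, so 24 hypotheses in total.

8

Fault-free: g1=0, g2=1, g3=0, g4=1, g5=1, g6=1, g7=1, g8=1 → Y1=1, Y2=1. Observed Y1=0, Y2=1.
  g1: stuck-at-1, inverted output ✓; others ✗
  g2: none of the 3 fault types match ✗
  g3: stuck-at-1, inverted output ✓; others ✗
  g4: stuck-at-0, inverted output ✓; others ✗
  g5: none of the 3 fault types match ✗
  g6: none of the 3 fault types match ✗
  g7: stuck-at-0, inverted output ✓; others ✗
  g8: none of the 3 fault types match ✗
Consistent faults: {g1 stuck-at-1, g1 inverted output, g3 stuck-at-1, g3 inverted output, g4 stuck-at-0, g4 inverted output, g7 stuck-at-0, g7 inverted output} — 8 in all.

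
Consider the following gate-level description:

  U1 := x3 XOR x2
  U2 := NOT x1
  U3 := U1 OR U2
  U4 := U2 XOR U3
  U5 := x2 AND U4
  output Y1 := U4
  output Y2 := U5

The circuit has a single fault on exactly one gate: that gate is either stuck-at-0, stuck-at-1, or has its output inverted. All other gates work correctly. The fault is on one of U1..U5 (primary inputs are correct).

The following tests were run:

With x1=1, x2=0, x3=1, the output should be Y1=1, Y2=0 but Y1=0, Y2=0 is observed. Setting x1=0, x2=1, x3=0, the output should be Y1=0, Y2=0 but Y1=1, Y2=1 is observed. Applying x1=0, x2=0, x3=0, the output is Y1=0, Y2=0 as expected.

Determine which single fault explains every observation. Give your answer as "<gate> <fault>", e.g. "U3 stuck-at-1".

U2 inverted output

Fault-free values for test 1 (x1=1, x2=0, x3=1): U1=1, U2=0, U3=1, U4=1, U5=0, giving Y1=1, Y2=0. Observed Y1=0, Y2=0.
Test 1: faults giving observed Y1=0, Y2=0 are {U1 stuck-at-0, U1 inverted output, U2 stuck-at-1, U2 inverted output, U3 stuck-at-0, U3 inverted output, U4 stuck-at-0, U4 inverted output}.
Test 2 (x1=0, x2=1, x3=0): fault-free U1=1, U2=1, U3=1, U4=0, U5=0 → Y1=0, Y2=0; observed Y1=1, Y2=1. Eliminates U1 stuck-at-0, U1 inverted output, U2 stuck-at-1, U4 stuck-at-0.
Test 3 (x1=0, x2=0, x3=0): fault-free U1=0, U2=1, U3=1, U4=0, U5=0 → Y1=0, Y2=0; observed Y1=0, Y2=0. Eliminates U3 stuck-at-0, U3 inverted output, U4 inverted output.
Only U2 inverted output is consistent with every test.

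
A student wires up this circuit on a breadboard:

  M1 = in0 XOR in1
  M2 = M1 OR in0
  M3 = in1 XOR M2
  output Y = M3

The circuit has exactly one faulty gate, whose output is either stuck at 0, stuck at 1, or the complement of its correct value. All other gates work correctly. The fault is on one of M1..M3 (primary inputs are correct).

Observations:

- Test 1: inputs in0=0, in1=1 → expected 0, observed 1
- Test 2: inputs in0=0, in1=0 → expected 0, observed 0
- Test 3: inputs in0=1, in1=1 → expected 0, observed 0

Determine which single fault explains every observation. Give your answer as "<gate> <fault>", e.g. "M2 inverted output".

M1 stuck-at-0

Fault-free values for test 1 (in0=0, in1=1): M1=1, M2=1, M3=0, giving Y=0. Observed 1.
Test 1: faults giving observed 1 are {M1 stuck-at-0, M1 inverted output, M2 stuck-at-0, M2 inverted output, M3 stuck-at-1, M3 inverted output}.
Test 2 (in0=0, in1=0): fault-free M1=0, M2=0, M3=0 → 0; observed 0. Eliminates M1 inverted output, M2 inverted output, M3 stuck-at-1, M3 inverted output.
Test 3 (in0=1, in1=1): fault-free M1=0, M2=1, M3=0 → 0; observed 0. Eliminates M2 stuck-at-0.
Only M1 stuck-at-0 is consistent with every test.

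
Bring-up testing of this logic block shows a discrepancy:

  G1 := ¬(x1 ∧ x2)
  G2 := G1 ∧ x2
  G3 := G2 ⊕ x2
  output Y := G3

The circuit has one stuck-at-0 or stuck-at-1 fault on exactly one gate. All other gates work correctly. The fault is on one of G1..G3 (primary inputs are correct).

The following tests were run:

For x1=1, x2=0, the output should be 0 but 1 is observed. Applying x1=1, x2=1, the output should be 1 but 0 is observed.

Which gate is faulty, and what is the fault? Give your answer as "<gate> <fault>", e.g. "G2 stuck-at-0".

G2 stuck-at-1

Fault-free values for test 1 (x1=1, x2=0): G1=1, G2=0, G3=0, giving Y=0. Observed 1.
Test 1: faults giving observed 1 are {G2 stuck-at-1, G3 stuck-at-1}.
Test 2 (x1=1, x2=1): fault-free G1=0, G2=0, G3=1 → 1; observed 0. Eliminates G3 stuck-at-1.
Only G2 stuck-at-1 is consistent with every test.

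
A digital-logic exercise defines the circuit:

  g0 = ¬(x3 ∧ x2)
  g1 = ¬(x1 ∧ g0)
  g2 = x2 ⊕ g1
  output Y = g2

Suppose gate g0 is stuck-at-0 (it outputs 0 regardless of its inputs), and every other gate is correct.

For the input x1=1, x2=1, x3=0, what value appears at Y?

0

Propagate with g0 forced: g0=0 [stuck-at-0], g1=1, g2=0.
So Y = 0. (Without the fault it would be 1.)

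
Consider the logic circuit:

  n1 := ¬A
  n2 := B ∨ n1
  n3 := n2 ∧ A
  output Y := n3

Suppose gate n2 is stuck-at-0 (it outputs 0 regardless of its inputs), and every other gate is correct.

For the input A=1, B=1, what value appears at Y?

0

Propagate with n2 forced: n1=0, n2=0 [stuck-at-0], n3=0.
So Y = 0. (Without the fault it would be 1.)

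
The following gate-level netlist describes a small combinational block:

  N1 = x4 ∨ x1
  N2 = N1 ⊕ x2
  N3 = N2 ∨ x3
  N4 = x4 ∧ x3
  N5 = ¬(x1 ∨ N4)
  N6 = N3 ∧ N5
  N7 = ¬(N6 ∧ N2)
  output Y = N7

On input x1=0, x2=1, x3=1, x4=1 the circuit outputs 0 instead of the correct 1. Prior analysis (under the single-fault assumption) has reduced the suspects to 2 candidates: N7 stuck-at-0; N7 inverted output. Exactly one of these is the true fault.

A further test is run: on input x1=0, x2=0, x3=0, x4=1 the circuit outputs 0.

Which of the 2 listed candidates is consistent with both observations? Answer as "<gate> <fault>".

Evaluate each candidate on input x1=0, x2=0, x3=0, x4=1:
  N7 stuck-at-0: N1=1, N2=1, N3=1, N4=0, N5=1, N6=1, N7=0 [stuck-at-0] → 0 — matches
  N7 inverted output: N1=1, N2=1, N3=1, N4=0, N5=1, N6=1, N7=1 [inverted output] → 1 — eliminated
Only N7 stuck-at-0 reproduces the observed 0.

N7 stuck-at-0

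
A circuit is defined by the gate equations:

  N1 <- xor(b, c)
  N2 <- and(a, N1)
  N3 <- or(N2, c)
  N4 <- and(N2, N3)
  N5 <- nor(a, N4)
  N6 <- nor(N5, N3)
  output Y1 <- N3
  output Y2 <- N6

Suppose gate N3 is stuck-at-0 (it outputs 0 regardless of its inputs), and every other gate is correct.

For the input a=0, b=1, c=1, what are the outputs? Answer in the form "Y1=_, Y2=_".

Y1=0, Y2=0

Propagate with N3 forced: N1=0, N2=0, N3=0 [stuck-at-0], N4=0, N5=1, N6=0.
So the outputs are Y1=0, Y2=0. (Without the fault they would be Y1=1, Y2=0.)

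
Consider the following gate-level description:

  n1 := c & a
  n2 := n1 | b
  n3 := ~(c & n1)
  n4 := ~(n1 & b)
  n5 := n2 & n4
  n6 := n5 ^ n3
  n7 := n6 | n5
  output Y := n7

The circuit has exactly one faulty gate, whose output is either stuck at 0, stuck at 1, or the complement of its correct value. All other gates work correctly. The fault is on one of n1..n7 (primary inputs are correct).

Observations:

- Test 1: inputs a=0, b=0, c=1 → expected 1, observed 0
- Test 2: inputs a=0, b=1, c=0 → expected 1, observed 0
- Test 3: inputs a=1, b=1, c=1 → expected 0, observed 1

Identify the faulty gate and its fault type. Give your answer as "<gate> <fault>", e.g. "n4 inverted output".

Fault-free values for test 1 (a=0, b=0, c=1): n1=0, n2=0, n3=1, n4=1, n5=0, n6=1, n7=1, giving Y=1. Observed 0.
Test 1: faults giving observed 0 are {n3 stuck-at-0, n3 inverted output, n6 stuck-at-0, n6 inverted output, n7 stuck-at-0, n7 inverted output}.
Test 2 (a=0, b=1, c=0): fault-free n1=0, n2=1, n3=1, n4=1, n5=1, n6=0, n7=1 → 1; observed 0. Eliminates n3 stuck-at-0, n3 inverted output, n6 stuck-at-0, n6 inverted output.
Test 3 (a=1, b=1, c=1): fault-free n1=1, n2=1, n3=0, n4=0, n5=0, n6=0, n7=0 → 0; observed 1. Eliminates n7 stuck-at-0.
Only n7 inverted output is consistent with every test.

n7 inverted output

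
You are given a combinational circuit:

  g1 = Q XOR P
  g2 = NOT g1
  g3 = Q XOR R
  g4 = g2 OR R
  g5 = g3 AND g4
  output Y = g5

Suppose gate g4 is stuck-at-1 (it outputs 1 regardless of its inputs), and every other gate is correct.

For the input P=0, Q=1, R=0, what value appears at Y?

1

Propagate with g4 forced: g1=1, g2=0, g3=1, g4=1 [stuck-at-1], g5=1.
So Y = 1. (Without the fault it would be 0.)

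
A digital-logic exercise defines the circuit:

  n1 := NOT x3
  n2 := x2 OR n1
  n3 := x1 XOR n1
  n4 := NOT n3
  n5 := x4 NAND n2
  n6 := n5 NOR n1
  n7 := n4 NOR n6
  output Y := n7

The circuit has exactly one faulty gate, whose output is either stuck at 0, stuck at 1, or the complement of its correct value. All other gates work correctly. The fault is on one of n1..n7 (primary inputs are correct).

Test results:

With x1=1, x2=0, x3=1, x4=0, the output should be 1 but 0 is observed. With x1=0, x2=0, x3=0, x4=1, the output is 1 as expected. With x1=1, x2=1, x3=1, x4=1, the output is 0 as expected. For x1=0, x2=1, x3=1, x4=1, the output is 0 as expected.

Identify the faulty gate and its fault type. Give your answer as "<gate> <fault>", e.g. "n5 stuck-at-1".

n5 stuck-at-0

Fault-free values for test 1 (x1=1, x2=0, x3=1, x4=0): n1=0, n2=0, n3=1, n4=0, n5=1, n6=0, n7=1, giving Y=1. Observed 0.
Test 1: faults giving observed 0 are {n1 stuck-at-1, n1 inverted output, n3 stuck-at-0, n3 inverted output, n4 stuck-at-1, n4 inverted output, n5 stuck-at-0, n5 inverted output, n6 stuck-at-1, n6 inverted output, n7 stuck-at-0, n7 inverted output}.
Test 2 (x1=0, x2=0, x3=0, x4=1): fault-free n1=1, n2=1, n3=1, n4=0, n5=0, n6=0, n7=1 → 1; observed 1. Eliminates n1 inverted output, n3 stuck-at-0, n3 inverted output, n4 stuck-at-1, n4 inverted output, n6 stuck-at-1, n6 inverted output, n7 stuck-at-0, n7 inverted output.
Test 3 (x1=1, x2=1, x3=1, x4=1): fault-free n1=0, n2=1, n3=1, n4=0, n5=0, n6=1, n7=0 → 0; observed 0. Eliminates n5 inverted output.
Test 4 (x1=0, x2=1, x3=1, x4=1): fault-free n1=0, n2=1, n3=0, n4=1, n5=0, n6=1, n7=0 → 0; observed 0. Eliminates n1 stuck-at-1.
Only n5 stuck-at-0 is consistent with every test.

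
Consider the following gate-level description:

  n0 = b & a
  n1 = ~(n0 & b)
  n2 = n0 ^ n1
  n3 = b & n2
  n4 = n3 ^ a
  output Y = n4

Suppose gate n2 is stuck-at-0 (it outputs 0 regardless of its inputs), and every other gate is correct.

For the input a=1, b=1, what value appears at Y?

1

Propagate with n2 forced: n0=1, n1=0, n2=0 [stuck-at-0], n3=0, n4=1.
So Y = 1. (Without the fault it would be 0.)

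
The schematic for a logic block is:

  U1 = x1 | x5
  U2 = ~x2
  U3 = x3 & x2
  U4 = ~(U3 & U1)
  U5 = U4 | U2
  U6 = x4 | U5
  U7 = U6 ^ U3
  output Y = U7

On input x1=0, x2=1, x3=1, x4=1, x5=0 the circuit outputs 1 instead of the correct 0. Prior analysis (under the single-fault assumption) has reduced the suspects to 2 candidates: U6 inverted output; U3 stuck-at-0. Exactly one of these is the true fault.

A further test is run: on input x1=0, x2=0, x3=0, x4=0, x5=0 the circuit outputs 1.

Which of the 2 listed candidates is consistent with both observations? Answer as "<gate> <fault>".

Evaluate each candidate on input x1=0, x2=0, x3=0, x4=0, x5=0:
  U6 inverted output: U1=0, U2=1, U3=0, U4=1, U5=1, U6=0 [inverted output], U7=0 → 0 — eliminated
  U3 stuck-at-0: U1=0, U2=1, U3=0 [stuck-at-0], U4=1, U5=1, U6=1, U7=1 → 1 — matches
Only U3 stuck-at-0 reproduces the observed 1.

U3 stuck-at-0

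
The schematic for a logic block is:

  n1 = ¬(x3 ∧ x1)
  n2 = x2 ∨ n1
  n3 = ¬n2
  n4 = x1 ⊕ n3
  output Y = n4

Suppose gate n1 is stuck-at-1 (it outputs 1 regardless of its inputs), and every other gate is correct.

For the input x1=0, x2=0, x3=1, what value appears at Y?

0

Propagate with n1 forced: n1=1 [stuck-at-1], n2=1, n3=0, n4=0.
So Y = 0. (Same as the fault-free value — the fault is masked on this input.)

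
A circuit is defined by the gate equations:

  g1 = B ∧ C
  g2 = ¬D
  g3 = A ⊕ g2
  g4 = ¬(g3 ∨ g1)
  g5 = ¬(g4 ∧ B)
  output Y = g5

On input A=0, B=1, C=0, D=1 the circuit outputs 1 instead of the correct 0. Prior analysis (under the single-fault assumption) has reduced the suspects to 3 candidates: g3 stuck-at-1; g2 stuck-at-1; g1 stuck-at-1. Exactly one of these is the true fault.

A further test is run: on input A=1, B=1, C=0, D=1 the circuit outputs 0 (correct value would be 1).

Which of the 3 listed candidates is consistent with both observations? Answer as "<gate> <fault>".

g2 stuck-at-1

Evaluate each candidate on input A=1, B=1, C=0, D=1:
  g3 stuck-at-1: g1=0, g2=0, g3=1 [stuck-at-1], g4=0, g5=1 → 1 — eliminated
  g2 stuck-at-1: g1=0, g2=1 [stuck-at-1], g3=0, g4=1, g5=0 → 0 — matches
  g1 stuck-at-1: g1=1 [stuck-at-1], g2=0, g3=1, g4=0, g5=1 → 1 — eliminated
Only g2 stuck-at-1 reproduces the observed 0.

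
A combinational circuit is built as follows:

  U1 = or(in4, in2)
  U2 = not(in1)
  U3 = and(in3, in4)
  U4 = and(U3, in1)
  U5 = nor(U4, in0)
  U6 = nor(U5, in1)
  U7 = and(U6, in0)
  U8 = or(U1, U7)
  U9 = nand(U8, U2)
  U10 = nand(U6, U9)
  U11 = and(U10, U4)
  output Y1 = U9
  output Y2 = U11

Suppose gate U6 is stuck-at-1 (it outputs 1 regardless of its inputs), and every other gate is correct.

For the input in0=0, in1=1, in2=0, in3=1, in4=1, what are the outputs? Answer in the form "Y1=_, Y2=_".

Propagate with U6 forced: U1=1, U2=0, U3=1, U4=1, U5=0, U6=1 [stuck-at-1], U7=0, U8=1, U9=1, U10=0, U11=0.
So the outputs are Y1=1, Y2=0. (Without the fault they would be Y1=1, Y2=1.)

Y1=1, Y2=0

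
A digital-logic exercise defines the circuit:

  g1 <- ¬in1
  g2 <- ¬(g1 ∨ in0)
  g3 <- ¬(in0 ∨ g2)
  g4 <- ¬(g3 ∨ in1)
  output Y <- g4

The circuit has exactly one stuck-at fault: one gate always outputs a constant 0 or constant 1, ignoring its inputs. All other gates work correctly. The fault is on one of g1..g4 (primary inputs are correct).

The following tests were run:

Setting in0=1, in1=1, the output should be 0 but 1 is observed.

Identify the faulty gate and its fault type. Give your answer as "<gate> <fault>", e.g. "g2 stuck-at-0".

Fault-free values for test 1 (in0=1, in1=1): g1=0, g2=0, g3=0, g4=0, giving Y=0. Observed 1.
Test 1: faults giving observed 1 are {g4 stuck-at-1}.
Only g4 stuck-at-1 is consistent with every test.

g4 stuck-at-1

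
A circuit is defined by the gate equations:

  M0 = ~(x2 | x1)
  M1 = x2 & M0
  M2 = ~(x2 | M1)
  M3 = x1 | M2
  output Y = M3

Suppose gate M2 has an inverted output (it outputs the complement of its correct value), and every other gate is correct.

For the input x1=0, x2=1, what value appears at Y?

Propagate with M2 forced: M0=0, M1=0, M2=1 [inverted output], M3=1.
So Y = 1. (Without the fault it would be 0.)

1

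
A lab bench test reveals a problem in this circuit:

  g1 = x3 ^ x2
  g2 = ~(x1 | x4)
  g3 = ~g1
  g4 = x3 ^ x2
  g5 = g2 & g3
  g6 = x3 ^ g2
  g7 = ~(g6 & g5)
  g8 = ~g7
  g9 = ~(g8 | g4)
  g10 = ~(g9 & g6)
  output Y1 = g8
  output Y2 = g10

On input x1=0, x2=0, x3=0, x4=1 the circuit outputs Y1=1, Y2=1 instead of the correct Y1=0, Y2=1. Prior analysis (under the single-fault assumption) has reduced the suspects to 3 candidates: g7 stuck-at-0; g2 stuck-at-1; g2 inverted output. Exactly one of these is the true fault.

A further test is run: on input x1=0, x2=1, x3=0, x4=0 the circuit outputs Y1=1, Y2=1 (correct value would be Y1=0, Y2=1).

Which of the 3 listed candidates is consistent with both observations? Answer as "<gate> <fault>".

Evaluate each candidate on input x1=0, x2=1, x3=0, x4=0:
  g7 stuck-at-0: g1=1, g2=1, g3=0, g4=1, g5=0, g6=1, g7=0 [stuck-at-0], g8=1, g9=0, g10=1 → Y1=1, Y2=1 — matches
  g2 stuck-at-1: g1=1, g2=1 [stuck-at-1], g3=0, g4=1, g5=0, g6=1, g7=1, g8=0, g9=0, g10=1 → Y1=0, Y2=1 — eliminated
  g2 inverted output: g1=1, g2=0 [inverted output], g3=0, g4=1, g5=0, g6=0, g7=1, g8=0, g9=0, g10=1 → Y1=0, Y2=1 — eliminated
Only g7 stuck-at-0 reproduces the observed Y1=1, Y2=1.

g7 stuck-at-0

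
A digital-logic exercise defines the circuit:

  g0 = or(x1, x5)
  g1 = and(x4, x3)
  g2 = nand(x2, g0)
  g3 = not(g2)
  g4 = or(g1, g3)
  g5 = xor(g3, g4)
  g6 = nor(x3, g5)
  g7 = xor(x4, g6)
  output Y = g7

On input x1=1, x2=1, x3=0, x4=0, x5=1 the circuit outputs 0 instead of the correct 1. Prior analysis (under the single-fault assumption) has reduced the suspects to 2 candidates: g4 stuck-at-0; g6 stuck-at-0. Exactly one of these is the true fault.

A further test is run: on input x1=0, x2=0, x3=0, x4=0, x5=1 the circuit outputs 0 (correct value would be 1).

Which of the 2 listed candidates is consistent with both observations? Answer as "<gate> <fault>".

g6 stuck-at-0

Evaluate each candidate on input x1=0, x2=0, x3=0, x4=0, x5=1:
  g4 stuck-at-0: g0=1, g1=0, g2=1, g3=0, g4=0 [stuck-at-0], g5=0, g6=1, g7=1 → 1 — eliminated
  g6 stuck-at-0: g0=1, g1=0, g2=1, g3=0, g4=0, g5=0, g6=0 [stuck-at-0], g7=0 → 0 — matches
Only g6 stuck-at-0 reproduces the observed 0.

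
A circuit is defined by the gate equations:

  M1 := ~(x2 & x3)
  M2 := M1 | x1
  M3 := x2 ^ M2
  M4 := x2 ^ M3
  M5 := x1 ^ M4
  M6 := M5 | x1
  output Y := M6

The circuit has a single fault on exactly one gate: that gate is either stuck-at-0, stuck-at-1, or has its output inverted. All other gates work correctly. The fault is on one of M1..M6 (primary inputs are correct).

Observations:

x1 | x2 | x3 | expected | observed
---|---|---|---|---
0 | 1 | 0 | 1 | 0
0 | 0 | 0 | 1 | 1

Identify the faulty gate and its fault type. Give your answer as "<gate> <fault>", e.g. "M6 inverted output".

M3 stuck-at-1

Fault-free values for test 1 (x1=0, x2=1, x3=0): M1=1, M2=1, M3=0, M4=1, M5=1, M6=1, giving Y=1. Observed 0.
Test 1: faults giving observed 0 are {M1 stuck-at-0, M1 inverted output, M2 stuck-at-0, M2 inverted output, M3 stuck-at-1, M3 inverted output, M4 stuck-at-0, M4 inverted output, M5 stuck-at-0, M5 inverted output, M6 stuck-at-0, M6 inverted output}.
Test 2 (x1=0, x2=0, x3=0): fault-free M1=1, M2=1, M3=1, M4=1, M5=1, M6=1 → 1; observed 1. Eliminates M1 stuck-at-0, M1 inverted output, M2 stuck-at-0, M2 inverted output, M3 inverted output, M4 stuck-at-0, M4 inverted output, M5 stuck-at-0, M5 inverted output, M6 stuck-at-0, M6 inverted output.
Only M3 stuck-at-1 is consistent with every test.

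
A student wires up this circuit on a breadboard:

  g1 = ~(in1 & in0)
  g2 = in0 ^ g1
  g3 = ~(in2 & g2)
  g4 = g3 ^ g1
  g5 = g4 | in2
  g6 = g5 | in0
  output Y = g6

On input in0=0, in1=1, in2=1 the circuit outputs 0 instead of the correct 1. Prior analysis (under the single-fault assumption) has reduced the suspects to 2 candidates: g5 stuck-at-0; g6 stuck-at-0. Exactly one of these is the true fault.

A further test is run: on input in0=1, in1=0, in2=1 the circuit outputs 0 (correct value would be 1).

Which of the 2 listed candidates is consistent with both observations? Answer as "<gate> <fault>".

Evaluate each candidate on input in0=1, in1=0, in2=1:
  g5 stuck-at-0: g1=1, g2=0, g3=1, g4=0, g5=0 [stuck-at-0], g6=1 → 1 — eliminated
  g6 stuck-at-0: g1=1, g2=0, g3=1, g4=0, g5=1, g6=0 [stuck-at-0] → 0 — matches
Only g6 stuck-at-0 reproduces the observed 0.

g6 stuck-at-0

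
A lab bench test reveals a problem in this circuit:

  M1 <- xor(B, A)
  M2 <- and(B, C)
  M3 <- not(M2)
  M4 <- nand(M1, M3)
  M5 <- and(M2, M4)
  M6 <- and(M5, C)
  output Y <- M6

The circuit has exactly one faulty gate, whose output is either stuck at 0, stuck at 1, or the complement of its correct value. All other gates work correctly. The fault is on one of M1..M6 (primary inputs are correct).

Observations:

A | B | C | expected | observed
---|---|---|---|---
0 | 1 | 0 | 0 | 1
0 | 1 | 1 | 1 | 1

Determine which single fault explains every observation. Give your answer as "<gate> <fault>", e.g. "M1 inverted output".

Fault-free values for test 1 (A=0, B=1, C=0): M1=1, M2=0, M3=1, M4=0, M5=0, M6=0, giving Y=0. Observed 1.
Test 1: faults giving observed 1 are {M6 stuck-at-1, M6 inverted output}.
Test 2 (A=0, B=1, C=1): fault-free M1=1, M2=1, M3=0, M4=1, M5=1, M6=1 → 1; observed 1. Eliminates M6 inverted output.
Only M6 stuck-at-1 is consistent with every test.

M6 stuck-at-1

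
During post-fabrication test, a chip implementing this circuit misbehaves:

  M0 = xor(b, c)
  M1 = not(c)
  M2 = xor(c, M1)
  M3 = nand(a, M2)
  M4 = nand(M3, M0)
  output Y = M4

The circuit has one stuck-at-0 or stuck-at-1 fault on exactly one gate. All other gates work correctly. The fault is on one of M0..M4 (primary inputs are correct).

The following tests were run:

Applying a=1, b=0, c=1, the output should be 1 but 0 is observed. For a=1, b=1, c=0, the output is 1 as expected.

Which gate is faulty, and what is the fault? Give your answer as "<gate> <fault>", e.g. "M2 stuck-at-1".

M1 stuck-at-1

Fault-free values for test 1 (a=1, b=0, c=1): M0=1, M1=0, M2=1, M3=0, M4=1, giving Y=1. Observed 0.
Test 1: faults giving observed 0 are {M1 stuck-at-1, M2 stuck-at-0, M3 stuck-at-1, M4 stuck-at-0}.
Test 2 (a=1, b=1, c=0): fault-free M0=1, M1=1, M2=1, M3=0, M4=1 → 1; observed 1. Eliminates M2 stuck-at-0, M3 stuck-at-1, M4 stuck-at-0.
Only M1 stuck-at-1 is consistent with every test.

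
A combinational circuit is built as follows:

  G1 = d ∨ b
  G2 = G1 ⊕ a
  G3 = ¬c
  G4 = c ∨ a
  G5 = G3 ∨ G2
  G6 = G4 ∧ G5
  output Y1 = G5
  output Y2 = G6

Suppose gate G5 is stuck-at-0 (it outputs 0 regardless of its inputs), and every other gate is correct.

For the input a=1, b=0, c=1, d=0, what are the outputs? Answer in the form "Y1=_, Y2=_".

Propagate with G5 forced: G1=0, G2=1, G3=0, G4=1, G5=0 [stuck-at-0], G6=0.
So the outputs are Y1=0, Y2=0. (Without the fault they would be Y1=1, Y2=1.)

Y1=0, Y2=0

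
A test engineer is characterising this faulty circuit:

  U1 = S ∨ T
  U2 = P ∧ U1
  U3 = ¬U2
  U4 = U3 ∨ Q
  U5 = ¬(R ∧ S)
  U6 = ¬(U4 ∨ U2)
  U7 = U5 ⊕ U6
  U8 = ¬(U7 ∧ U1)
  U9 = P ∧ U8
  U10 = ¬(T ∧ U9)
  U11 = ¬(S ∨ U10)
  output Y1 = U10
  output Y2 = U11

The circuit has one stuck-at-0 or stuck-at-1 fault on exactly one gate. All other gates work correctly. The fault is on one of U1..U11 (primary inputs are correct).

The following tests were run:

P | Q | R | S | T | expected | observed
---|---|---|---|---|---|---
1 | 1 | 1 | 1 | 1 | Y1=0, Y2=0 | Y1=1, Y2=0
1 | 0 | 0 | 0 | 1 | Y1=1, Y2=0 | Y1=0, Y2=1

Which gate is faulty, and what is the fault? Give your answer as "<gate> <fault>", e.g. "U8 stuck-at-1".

Fault-free values for test 1 (P=1, Q=1, R=1, S=1, T=1): U1=1, U2=1, U3=0, U4=1, U5=0, U6=0, U7=0, U8=1, U9=1, U10=0, U11=0, giving Y1=0, Y2=0. Observed Y1=1, Y2=0.
Test 1: faults giving observed Y1=1, Y2=0 are {U5 stuck-at-1, U6 stuck-at-1, U7 stuck-at-1, U8 stuck-at-0, U9 stuck-at-0, U10 stuck-at-1}.
Test 2 (P=1, Q=0, R=0, S=0, T=1): fault-free U1=1, U2=1, U3=0, U4=0, U5=1, U6=0, U7=1, U8=0, U9=0, U10=1, U11=0 → Y1=1, Y2=0; observed Y1=0, Y2=1. Eliminates U5 stuck-at-1, U7 stuck-at-1, U8 stuck-at-0, U9 stuck-at-0, U10 stuck-at-1.
Only U6 stuck-at-1 is consistent with every test.

U6 stuck-at-1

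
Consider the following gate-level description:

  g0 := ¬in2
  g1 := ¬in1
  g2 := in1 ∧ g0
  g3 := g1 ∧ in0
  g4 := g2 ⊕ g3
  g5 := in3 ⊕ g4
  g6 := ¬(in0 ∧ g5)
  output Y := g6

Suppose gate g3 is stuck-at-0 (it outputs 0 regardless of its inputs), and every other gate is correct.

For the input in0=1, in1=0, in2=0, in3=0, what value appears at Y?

1

Propagate with g3 forced: g0=1, g1=1, g2=0, g3=0 [stuck-at-0], g4=0, g5=0, g6=1.
So Y = 1. (Without the fault it would be 0.)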